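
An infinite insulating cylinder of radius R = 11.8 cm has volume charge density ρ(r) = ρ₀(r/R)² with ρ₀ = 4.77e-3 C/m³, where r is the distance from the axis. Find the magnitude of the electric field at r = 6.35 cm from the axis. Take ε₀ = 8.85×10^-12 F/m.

|E| = 2.48×10^6 N/C

Take a coaxial cylindrical Gaussian surface of radius r = 6.35 cm and length L (r < R).
Integrating ρ over the cross-section to radius r: λ_enc = (2πρ₀/R²) ∫₀^r r'^3 dr' = 2πρ₀ r^4/(4·R²) = 8.749e-6 C/m.
By Gauss's law (flux through the curved wall only), E·2πrL = λ_enc L/ε₀.
E = |λ_enc|/(2πε₀r) = (8.749×10^-6)/(2π·8.85×10^-12·0.0635) = 2.48×10^6 N/C.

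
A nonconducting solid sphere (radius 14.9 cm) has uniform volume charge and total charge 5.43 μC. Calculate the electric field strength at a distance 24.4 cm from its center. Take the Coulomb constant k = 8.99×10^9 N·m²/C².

|E| ≈ 8.20×10^5 N/C

Use a concentric Gaussian sphere at r = 24.4 cm (r > R, so the entire charge is enclosed).
Q_enc = 5.43 μC = 5.43×10^-6 C.
By Gauss's law, ∮E·dA = E·4πr² = Q_enc/ε₀.
E = k|Q_enc|/r² = (8.99×10^9)(5.43×10^-6)/(0.244)² = 8.20e5 N/C.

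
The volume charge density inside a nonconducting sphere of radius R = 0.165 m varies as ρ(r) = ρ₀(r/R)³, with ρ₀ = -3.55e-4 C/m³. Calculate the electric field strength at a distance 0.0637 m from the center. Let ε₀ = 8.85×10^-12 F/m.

|E| ≈ 2.45×10^4 V/m

Symmetry ⇒ E = E(r) r̂. Gaussian sphere of radius r = 0.0637 m (r < R).
Integrate the density: Q_enc = 4π ∫₀^r ρ₀(r'/R)^3 r'² dr' = 4πρ₀ r^6/(6·R³) = -1.106×10^-8 C.
Gauss's law: E·4πr² = Q_enc/ε₀.
E = |Q_enc|/(4πε₀r²) = (1.106×10^-8)/(4π·8.85×10^-12·(0.0637)²) = 2.45×10^4 N/C.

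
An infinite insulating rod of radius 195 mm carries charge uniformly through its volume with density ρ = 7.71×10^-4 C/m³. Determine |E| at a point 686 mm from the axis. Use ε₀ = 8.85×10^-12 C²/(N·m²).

E ≈ 2.41×10^6 N/C

Coaxial Gaussian cylinder, radius r = 686 mm, length L (r > 195 mm, full cross-section enclosed).
λ_enc = ρ·πR² = (7.71×10^-4)π(0.195)² = 9.21e-5 C/m.
Applying ∮E·dA = Q_enc/ε₀ with the end caps contributing no flux:
E = |λ_enc|/(2πε₀r) = (9.21×10^-5)/(2π·8.85×10^-12·0.686) = 2.41×10^6 N/C.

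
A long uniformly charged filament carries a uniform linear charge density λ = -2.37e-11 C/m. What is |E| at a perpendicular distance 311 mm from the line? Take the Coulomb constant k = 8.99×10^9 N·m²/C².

Take a coaxial cylindrical Gaussian surface of radius r = 311 mm and length L.
Q_enc = λL, so λ_enc = -2.37×10^-11 C/m.
Since E is radial and uniform over the curved surface, Φ = E·2πrL = Q_enc/ε₀ = λ_enc L/ε₀.
E = 2k|λ_enc|/r = 2(8.99×10^9)(2.37e-11)/(0.311) = 1.37 N/C.

1.37 N/C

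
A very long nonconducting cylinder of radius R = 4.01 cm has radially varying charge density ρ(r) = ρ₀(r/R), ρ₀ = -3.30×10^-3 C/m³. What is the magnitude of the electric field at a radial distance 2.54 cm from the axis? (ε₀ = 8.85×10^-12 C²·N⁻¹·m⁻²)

Choose a coaxial cylinder of radius r = 2.54 cm (arbitrary length L) as the Gaussian surface (r < R).
λ_enc = ∫₀^r ρ(r')·2πr' dr' = (2πρ₀/R)·r^3/3 = -2.824e-6 C/m.
By Gauss's law (flux through the curved wall only), E·2πrL = λ_enc L/ε₀.
E = |λ_enc|/(2πε₀r) = (2.824e-6)/(2π·8.85×10^-12·0.0254) = 2.00×10^6 N/C.

|E| ≈ 2.00×10^6 N/C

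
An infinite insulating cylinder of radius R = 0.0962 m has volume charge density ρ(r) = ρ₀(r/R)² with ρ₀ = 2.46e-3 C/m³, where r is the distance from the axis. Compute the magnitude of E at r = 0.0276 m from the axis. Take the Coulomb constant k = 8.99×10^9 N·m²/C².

E ≈ 1.58×10^5 N/C

Choose a coaxial cylinder of radius r = 0.0276 m (arbitrary length L) as the Gaussian surface (r < R).
λ_enc = ∫₀^r ρ(r')·2πr' dr' = (2πρ₀/R²)·r^4/4 = 2.423×10^-7 C/m.
By Gauss's law (flux through the curved wall only), E·2πrL = λ_enc L/ε₀.
E = 2k|λ_enc|/r = 2(8.99×10^9)(2.423×10^-7)/(0.0276) = 1.58e5 N/C.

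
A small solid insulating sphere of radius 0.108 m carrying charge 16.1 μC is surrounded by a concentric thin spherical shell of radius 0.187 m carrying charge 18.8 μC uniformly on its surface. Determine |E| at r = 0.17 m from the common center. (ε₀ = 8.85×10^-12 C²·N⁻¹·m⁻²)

By spherical symmetry E is radial; choose a Gaussian sphere of radius r = 0.17 m (between the bodies, 0.108 m < r < 0.187 m).
Only the inner charge is enclosed; the outer shell contributes nothing inside itself. Q_enc = 16.1 μC = 1.61×10^-5 C.
By Gauss's law, ∮E·dA = E·4πr² = Q_enc/ε₀.
E = |Q_enc|/(4πε₀r²) = (1.61×10^-5)/(4π·8.85×10^-12·(0.17)²) = 5.01×10^6 N/C.

|E| = 5.01×10^6 N/C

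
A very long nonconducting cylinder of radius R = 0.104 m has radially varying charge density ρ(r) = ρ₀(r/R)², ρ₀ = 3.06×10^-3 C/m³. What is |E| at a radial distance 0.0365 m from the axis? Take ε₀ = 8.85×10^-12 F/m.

Take a coaxial cylindrical Gaussian surface of radius r = 0.0365 m and length L (r < R).
Integrating ρ over the cross-section to radius r: λ_enc = (2πρ₀/R²) ∫₀^r r'^3 dr' = 2πρ₀ r^4/(4·R²) = 7.888e-7 C/m.
Applying ∮E·dA = Q_enc/ε₀ with the end caps contributing no flux:
E = |λ_enc|/(2πε₀r) = (7.888×10^-7)/(2π·8.85×10^-12·0.0365) = 3.89×10^5 N/C.

|E| ≈ 3.89×10^5 N/C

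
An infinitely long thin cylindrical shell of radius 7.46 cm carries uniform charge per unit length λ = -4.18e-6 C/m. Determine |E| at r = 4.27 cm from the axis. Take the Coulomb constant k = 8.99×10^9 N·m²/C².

|E| = 0 N/C

By cylindrical symmetry E is radial; use a coaxial Gaussian cylinder of radius 4.27 cm and length L (r < 7.46 cm, inside the shell).
No charge is enclosed, so Gauss's law gives E·2πrL = 0 ⇒ E = 0.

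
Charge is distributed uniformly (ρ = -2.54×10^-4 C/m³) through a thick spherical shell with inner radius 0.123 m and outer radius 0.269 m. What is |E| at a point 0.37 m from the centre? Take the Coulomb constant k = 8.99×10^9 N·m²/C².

1.23×10^6 N/C

By spherical symmetry E is radial; choose a Gaussian sphere of radius r = 0.37 m (r > 0.269 m, enclosing the whole shell).
Q_enc = ρ·(4π/3)(b³ − a³) = (-2.54×10^-4)·(4π/3)·((0.269)³ − (0.123)³) = -1.873×10^-5 C.
By Gauss's law, ∮E·dA = E·4πr² = Q_enc/ε₀.
E = k|Q_enc|/r² = (8.99×10^9)(1.873×10^-5)/(0.37)² = 1.23e6 N/C.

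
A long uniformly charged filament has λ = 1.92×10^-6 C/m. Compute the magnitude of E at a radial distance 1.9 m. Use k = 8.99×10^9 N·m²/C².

|E| ≈ 1.82×10^4 V/m

Coaxial Gaussian cylinder, radius r = 1.9 m, length L.
Q_enc = λL, so λ_enc = 1.92×10^-6 C/m.
By Gauss's law (flux through the curved wall only), E·2πrL = λ_enc L/ε₀.
E = 2k|λ_enc|/r = 2(8.99×10^9)(1.92e-6)/(1.9) = 1.82×10^4 N/C.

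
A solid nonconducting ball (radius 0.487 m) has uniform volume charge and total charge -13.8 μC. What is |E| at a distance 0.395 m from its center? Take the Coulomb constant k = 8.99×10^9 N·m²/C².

|E| = 4.24×10^5 N/C

By spherical symmetry E is radial; choose a Gaussian sphere of radius r = 0.395 m (r < R).
Only the charge within r is enclosed: Q_enc = Q·(r/R)³ = (-13.8 μC)·(0.395 m/0.487 m)³ = -7.363e-6 C.
Applying ∮E·dA = Q_enc/ε₀ with Φ = E(4πr²):
E = k|Q_enc|/r² = (8.99×10^9)(7.363×10^-6)/(0.395)² = 4.24×10^5 N/C.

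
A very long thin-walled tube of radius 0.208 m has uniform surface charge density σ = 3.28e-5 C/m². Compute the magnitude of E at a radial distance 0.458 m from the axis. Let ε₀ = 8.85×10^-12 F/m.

|E| = 1.68×10^6 N/C

Take a coaxial cylindrical Gaussian surface of radius r = 0.458 m and length L (r > 0.208 m).
The whole shell is enclosed: λ_enc = σ·2πR = (3.28×10^-5)·2π·(0.208) = 4.287e-5 C/m.
Gauss's law: E·2πrL = λ_enc L/ε₀.
E = |λ_enc|/(2πε₀r) = (4.287×10^-5)/(2π·8.85×10^-12·0.458) = 1.68×10^6 N/C.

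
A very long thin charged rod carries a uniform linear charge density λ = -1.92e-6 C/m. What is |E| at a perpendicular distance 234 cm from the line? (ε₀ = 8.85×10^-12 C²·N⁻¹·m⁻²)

|E| ≈ 1.48e4 N/C

Take a coaxial cylindrical Gaussian surface of radius r = 234 cm and length L.
Q_enc = λL, so λ_enc = -1.92e-6 C/m.
By Gauss's law (flux through the curved wall only), E·2πrL = λ_enc L/ε₀.
E = |λ_enc|/(2πε₀r) = (1.92e-6)/(2π·8.85×10^-12·2.34) = 1.48×10^4 N/C.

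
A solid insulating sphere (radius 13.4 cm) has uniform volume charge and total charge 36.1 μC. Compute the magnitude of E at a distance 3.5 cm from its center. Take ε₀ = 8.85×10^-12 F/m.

|E| ≈ 4.72e6 N/C

Symmetry ⇒ E = E(r) r̂. Gaussian sphere of radius r = 3.5 cm (r < R).
Only the charge within r is enclosed: Q_enc = Q·(r/R)³ = (36.1 μC)·(3.5 cm/13.4 cm)³ = 6.433×10^-7 C.
By Gauss's law, ∮E·dA = E·4πr² = Q_enc/ε₀.
E = |Q_enc|/(4πε₀r²) = (6.433×10^-7)/(4π·8.85×10^-12·(0.035)²) = 4.72e6 N/C.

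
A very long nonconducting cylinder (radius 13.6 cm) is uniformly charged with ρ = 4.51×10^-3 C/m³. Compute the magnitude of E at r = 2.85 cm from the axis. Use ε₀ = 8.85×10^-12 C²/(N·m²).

Coaxial Gaussian cylinder, radius r = 2.85 cm, length L (r < R).
Charge inside radius r per length L is ρ·πr²·L, so λ_enc = ρπr² = 1.151×10^-5 C/m.
By Gauss's law (flux through the curved wall only), E·2πrL = λ_enc L/ε₀.
E = |λ_enc|/(2πε₀r) = (1.151e-5)/(2π·8.85×10^-12·0.0285) = 7.26×10^6 N/C.

7.26e6 N/C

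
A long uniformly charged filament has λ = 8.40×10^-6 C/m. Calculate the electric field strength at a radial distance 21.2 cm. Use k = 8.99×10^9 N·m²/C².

E = 7.12e5 N/C

By cylindrical symmetry E is radial; use a coaxial Gaussian cylinder of radius 21.2 cm and length L.
Q_enc = λL, so λ_enc = 8.40×10^-6 C/m.
Gauss's law: E·2πrL = λ_enc L/ε₀.
E = 2k|λ_enc|/r = 2(8.99×10^9)(8.40e-6)/(0.212) = 7.12×10^5 N/C.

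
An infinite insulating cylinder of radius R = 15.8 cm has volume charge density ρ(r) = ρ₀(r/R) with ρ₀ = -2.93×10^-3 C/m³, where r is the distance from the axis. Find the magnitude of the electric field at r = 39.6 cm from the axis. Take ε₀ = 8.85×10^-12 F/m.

Choose a coaxial cylinder of radius r = 39.6 cm (arbitrary length L) as the Gaussian surface (r > R, full charge per length enclosed).
λ_enc = 2π ∫₀^R ρ₀(r'/R)^1 r' dr' = 2πρ₀R²/3 = -1.532×10^-4 C/m.
Gauss's law: E·2πrL = λ_enc L/ε₀.
E = |λ_enc|/(2πε₀r) = (1.532e-4)/(2π·8.85×10^-12·0.396) = 6.96e6 N/C.

|E| ≈ 6.96×10^6 N/C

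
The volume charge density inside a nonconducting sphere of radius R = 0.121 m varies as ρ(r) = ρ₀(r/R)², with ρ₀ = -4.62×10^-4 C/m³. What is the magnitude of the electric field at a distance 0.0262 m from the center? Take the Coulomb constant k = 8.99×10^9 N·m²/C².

Take a concentric spherical Gaussian surface of radius r = 0.0262 m (r < R).
Integrate the density: Q_enc = 4π ∫₀^r ρ₀(r'/R)^2 r'² dr' = 4πρ₀ r^5/(5·R²) = -9.791×10^-10 C.
Gauss's law: E·4πr² = Q_enc/ε₀.
E = k|Q_enc|/r² = (8.99×10^9)(9.791×10^-10)/(0.0262)² = 1.28×10^4 N/C.

|E| = 1.28e4 N/C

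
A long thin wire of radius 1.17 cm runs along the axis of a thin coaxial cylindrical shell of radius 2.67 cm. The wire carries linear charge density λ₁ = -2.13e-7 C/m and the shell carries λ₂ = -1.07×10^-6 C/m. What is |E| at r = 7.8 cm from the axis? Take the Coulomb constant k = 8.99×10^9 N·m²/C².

By cylindrical symmetry E is radial; use a coaxial Gaussian cylinder of radius 7.8 cm and length L (r > 2.67 cm, enclosing both).
λ_enc = λ₁ + λ₂ = (-2.13×10^-7) + (-1.07e-6) = -1.283×10^-6 C/m.
By Gauss's law (flux through the curved wall only), E·2πrL = λ_enc L/ε₀.
E = 2k|λ_enc|/r = 2(8.99×10^9)(1.283e-6)/(0.078) = 2.96×10^5 N/C.

|E| = 2.96×10^5 N/C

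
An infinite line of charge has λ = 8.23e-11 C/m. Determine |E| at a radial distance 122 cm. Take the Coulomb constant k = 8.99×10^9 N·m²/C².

Choose a coaxial cylinder of radius r = 122 cm (arbitrary length L) as the Gaussian surface.
Q_enc = λL, so λ_enc = 8.23×10^-11 C/m.
By Gauss's law (flux through the curved wall only), E·2πrL = λ_enc L/ε₀.
E = 2k|λ_enc|/r = 2(8.99×10^9)(8.23×10^-11)/(1.22) = 1.21 N/C.

1.21 V/m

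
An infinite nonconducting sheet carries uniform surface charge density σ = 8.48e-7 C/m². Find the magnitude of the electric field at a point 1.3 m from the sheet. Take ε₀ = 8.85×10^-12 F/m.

4.79e4 N/C

The symmetry is planar: E is normal to the sheet and the same magnitude on both sides. Take a pillbox straddling the sheet with end-cap area A.
Only the two end caps contribute flux: Φ = 2EA. With Q_enc = σA, Gauss's law gives E = |σ|/(2ε₀).
E = |σ|/(2ε₀) = (8.48×10^-7)/(2·8.85×10^-12) = 4.79×10^4 N/C.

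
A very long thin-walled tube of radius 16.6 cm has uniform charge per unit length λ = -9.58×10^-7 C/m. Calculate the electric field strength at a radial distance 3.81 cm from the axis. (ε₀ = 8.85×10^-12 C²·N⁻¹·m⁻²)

E = 0 (no enclosed charge)

Choose a coaxial cylinder of radius r = 3.81 cm (arbitrary length L) as the Gaussian surface (r < 16.6 cm, inside the shell).
All the surface charge lies outside this cylinder: Q_enc = 0, hence E = 0.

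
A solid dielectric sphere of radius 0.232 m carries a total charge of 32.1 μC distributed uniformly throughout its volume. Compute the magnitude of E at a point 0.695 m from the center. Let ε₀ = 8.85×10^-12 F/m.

Symmetry ⇒ E = E(r) r̂. Gaussian sphere of radius r = 0.695 m (r > R, so the entire charge is enclosed).
Q_enc = 32.1 μC = 3.21×10^-5 C.
Gauss's law: E·4πr² = Q_enc/ε₀.
E = |Q_enc|/(4πε₀r²) = (3.21×10^-5)/(4π·8.85×10^-12·(0.695)²) = 5.98e5 N/C.

E = 5.98×10^5 N/C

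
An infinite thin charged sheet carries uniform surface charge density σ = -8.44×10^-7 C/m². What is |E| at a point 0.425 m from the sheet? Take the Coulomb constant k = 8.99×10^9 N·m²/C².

Choose a cylindrical pillbox piercing the sheet, end faces (area A) parallel to it.
Only the two end caps contribute flux: Φ = 2EA. With Q_enc = σA, Gauss's law gives E = |σ|/(2ε₀).
E = 2πk|σ| = 2π(8.99×10^9)(8.44e-7) = 4.77×10^4 N/C.

4.77e4 V/m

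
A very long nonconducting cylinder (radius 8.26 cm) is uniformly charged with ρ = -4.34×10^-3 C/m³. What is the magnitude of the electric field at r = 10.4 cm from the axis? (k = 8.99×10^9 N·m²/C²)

|E| ≈ 1.61×10^7 V/m

By cylindrical symmetry E is radial; use a coaxial Gaussian cylinder of radius 10.4 cm and length L (r > 8.26 cm, full cross-section enclosed).
λ_enc = ρ·πR² = (-4.34e-3)π(0.0826)² = -9.303e-5 C/m.
Gauss's law: E·2πrL = λ_enc L/ε₀.
E = 2k|λ_enc|/r = 2(8.99×10^9)(9.303e-5)/(0.104) = 1.61×10^7 N/C.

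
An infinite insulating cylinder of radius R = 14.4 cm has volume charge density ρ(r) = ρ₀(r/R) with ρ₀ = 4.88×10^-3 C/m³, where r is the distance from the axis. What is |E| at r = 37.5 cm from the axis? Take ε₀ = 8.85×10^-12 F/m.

Choose a coaxial cylinder of radius r = 37.5 cm (arbitrary length L) as the Gaussian surface (r > R, full charge per length enclosed).
λ_enc = 2π ∫₀^R ρ₀(r'/R)^1 r' dr' = 2πρ₀R²/3 = 2.119×10^-4 C/m.
Since E is radial and uniform over the curved surface, Φ = E·2πrL = Q_enc/ε₀ = λ_enc L/ε₀.
E = |λ_enc|/(2πε₀r) = (2.119×10^-4)/(2π·8.85×10^-12·0.375) = 1.02e7 N/C.

1.02×10^7 N/C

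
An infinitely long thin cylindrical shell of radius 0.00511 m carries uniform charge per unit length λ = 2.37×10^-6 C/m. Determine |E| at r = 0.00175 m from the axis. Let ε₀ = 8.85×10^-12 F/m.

Choose a coaxial cylinder of radius r = 0.00175 m (arbitrary length L) as the Gaussian surface (r < 0.00511 m, inside the shell).
All the surface charge lies outside this cylinder: Q_enc = 0, hence E = 0.

E = 0 (no enclosed charge)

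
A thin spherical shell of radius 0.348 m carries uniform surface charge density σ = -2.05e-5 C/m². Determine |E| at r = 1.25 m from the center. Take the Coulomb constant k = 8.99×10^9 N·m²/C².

Take a concentric spherical Gaussian surface of radius r = 1.25 m (r > 0.348 m).
The entire shell is enclosed: Q_enc = σ·4πR² = (-2.05×10^-5)·4π·(0.348)² = -3.12×10^-5 C.
Gauss's law: E·4πr² = Q_enc/ε₀.
E = k|Q_enc|/r² = (8.99×10^9)(3.12×10^-5)/(1.25)² = 1.79e5 N/C.

E ≈ 1.79e5 N/C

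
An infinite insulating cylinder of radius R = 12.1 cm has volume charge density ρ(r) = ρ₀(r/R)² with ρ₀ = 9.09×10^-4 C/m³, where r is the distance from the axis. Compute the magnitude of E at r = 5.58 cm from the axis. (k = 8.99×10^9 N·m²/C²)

3.05e5 V/m

Take a coaxial cylindrical Gaussian surface of radius r = 5.58 cm and length L (r < R).
λ_enc = ∫₀^r ρ(r')·2πr' dr' = (2πρ₀/R²)·r^4/4 = 9.455×10^-7 C/m.
Since E is radial and uniform over the curved surface, Φ = E·2πrL = Q_enc/ε₀ = λ_enc L/ε₀.
E = 2k|λ_enc|/r = 2(8.99×10^9)(9.455×10^-7)/(0.0558) = 3.05e5 N/C.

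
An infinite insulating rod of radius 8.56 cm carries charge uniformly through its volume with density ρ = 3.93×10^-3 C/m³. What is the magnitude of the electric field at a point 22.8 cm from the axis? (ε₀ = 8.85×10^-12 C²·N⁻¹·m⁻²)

7.14×10^6 N/C

Choose a coaxial cylinder of radius r = 22.8 cm (arbitrary length L) as the Gaussian surface (r > 8.56 cm, full cross-section enclosed).
λ_enc = ρ·πR² = (3.93e-3)π(0.0856)² = 9.047×10^-5 C/m.
Since E is radial and uniform over the curved surface, Φ = E·2πrL = Q_enc/ε₀ = λ_enc L/ε₀.
E = |λ_enc|/(2πε₀r) = (9.047e-5)/(2π·8.85×10^-12·0.228) = 7.14×10^6 N/C.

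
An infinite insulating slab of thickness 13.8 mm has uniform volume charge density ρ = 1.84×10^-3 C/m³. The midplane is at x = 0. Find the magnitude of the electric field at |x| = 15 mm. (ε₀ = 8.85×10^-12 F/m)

The point |x| = 15 mm lies outside the slab (half-thickness 0.0069 m). A symmetric pillbox spanning the full slab encloses Q_enc = ρ·d·A.
Flux = 2EA ⇒ E = |ρ|d/(2ε₀), independent of distance outside.
E = (1.84×10^-3)(0.0138)/(2·8.85×10^-12) = 1.43e6 N/C.

E ≈ 1.43×10^6 V/m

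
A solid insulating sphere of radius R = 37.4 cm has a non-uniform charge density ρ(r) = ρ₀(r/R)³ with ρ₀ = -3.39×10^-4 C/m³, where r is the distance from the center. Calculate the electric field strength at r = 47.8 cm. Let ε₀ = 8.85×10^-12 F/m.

Use a concentric Gaussian sphere at r = 47.8 cm (r > R, all charge enclosed).
Q_enc = 4π ∫₀^R ρ₀(r'/R)^3 r'² dr' = 4πρ₀R³/6 = -3.714×10^-5 C.
By Gauss's law, ∮E·dA = E·4πr² = Q_enc/ε₀.
E = |Q_enc|/(4πε₀r²) = (3.714e-5)/(4π·8.85×10^-12·(0.478)²) = 1.46×10^6 N/C.

E = 1.46e6 V/m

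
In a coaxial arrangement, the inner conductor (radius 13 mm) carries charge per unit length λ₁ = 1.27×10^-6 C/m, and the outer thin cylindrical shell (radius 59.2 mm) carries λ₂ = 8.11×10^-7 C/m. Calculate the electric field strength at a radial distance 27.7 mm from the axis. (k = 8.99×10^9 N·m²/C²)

8.24×10^5 N/C

By cylindrical symmetry E is radial; use a coaxial Gaussian cylinder of radius 27.7 mm and length L (between the conductors, 13 mm < r < 59.2 mm).
Only the inner wire is enclosed; the outer shell contributes nothing inside itself. λ_enc = λ₁ = 1.27×10^-6 C/m.
Applying ∮E·dA = Q_enc/ε₀ with the end caps contributing no flux:
E = 2k|λ_enc|/r = 2(8.99×10^9)(1.27×10^-6)/(0.0277) = 8.24×10^5 N/C.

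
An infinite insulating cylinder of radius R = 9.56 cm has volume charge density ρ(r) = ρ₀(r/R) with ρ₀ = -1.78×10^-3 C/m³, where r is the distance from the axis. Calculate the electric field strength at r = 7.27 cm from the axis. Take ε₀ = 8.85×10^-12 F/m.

|E| ≈ 3.71×10^6 V/m

Coaxial Gaussian cylinder, radius r = 7.27 cm, length L (r < R).
Integrating ρ over the cross-section to radius r: λ_enc = (2πρ₀/R) ∫₀^r r'^2 dr' = 2πρ₀ r^3/(3·R) = -1.498×10^-5 C/m.
Gauss's law: E·2πrL = λ_enc L/ε₀.
E = |λ_enc|/(2πε₀r) = (1.498×10^-5)/(2π·8.85×10^-12·0.0727) = 3.71×10^6 N/C.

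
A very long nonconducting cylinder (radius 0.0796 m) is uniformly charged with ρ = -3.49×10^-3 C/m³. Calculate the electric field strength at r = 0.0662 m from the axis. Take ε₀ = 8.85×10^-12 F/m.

E ≈ 1.31×10^7 N/C

Choose a coaxial cylinder of radius r = 0.0662 m (arbitrary length L) as the Gaussian surface (r < R).
Charge inside radius r per length L is ρ·πr²·L, so λ_enc = ρπr² = -4.805×10^-5 C/m.
Gauss's law: E·2πrL = λ_enc L/ε₀.
E = |λ_enc|/(2πε₀r) = (4.805e-5)/(2π·8.85×10^-12·0.0662) = 1.31e7 N/C.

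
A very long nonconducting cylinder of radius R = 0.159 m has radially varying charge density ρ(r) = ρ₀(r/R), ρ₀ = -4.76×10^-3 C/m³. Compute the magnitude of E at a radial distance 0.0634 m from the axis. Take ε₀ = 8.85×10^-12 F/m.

By cylindrical symmetry E is radial; use a coaxial Gaussian cylinder of radius 0.0634 m and length L (r < R).
λ_enc = ∫₀^r ρ(r')·2πr' dr' = (2πρ₀/R)·r^3/3 = -1.598×10^-5 C/m.
Gauss's law: E·2πrL = λ_enc L/ε₀.
E = |λ_enc|/(2πε₀r) = (1.598×10^-5)/(2π·8.85×10^-12·0.0634) = 4.53e6 N/C.

4.53×10^6 N/C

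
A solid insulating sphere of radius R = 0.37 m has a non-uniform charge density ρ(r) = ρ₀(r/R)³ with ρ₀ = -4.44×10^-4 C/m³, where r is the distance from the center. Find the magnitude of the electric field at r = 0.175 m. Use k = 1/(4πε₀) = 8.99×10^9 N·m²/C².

Symmetry ⇒ E = E(r) r̂. Gaussian sphere of radius r = 0.175 m (r < R).
Q_enc = ∫₀^r ρ(r')·4πr'² dr' = (4πρ₀/R³) ∫₀^r r'^5 dr' = 4πρ₀ r^6/(6·R³) = -5.273e-7 C.
By Gauss's law, ∮E·dA = E·4πr² = Q_enc/ε₀.
E = k|Q_enc|/r² = (8.99×10^9)(5.273×10^-7)/(0.175)² = 1.55×10^5 N/C.

E ≈ 1.55e5 N/C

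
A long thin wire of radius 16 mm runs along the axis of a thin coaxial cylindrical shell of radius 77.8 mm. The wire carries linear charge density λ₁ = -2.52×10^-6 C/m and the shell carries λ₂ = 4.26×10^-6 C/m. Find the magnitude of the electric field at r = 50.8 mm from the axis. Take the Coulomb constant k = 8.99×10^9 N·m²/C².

8.92×10^5 N/C

Choose a coaxial cylinder of radius r = 50.8 mm (arbitrary length L) as the Gaussian surface (between the conductors, 16 mm < r < 77.8 mm).
The shell at 77.8 mm lies outside the Gaussian surface, so λ_enc = λ₁ = -2.52×10^-6 C/m.
Gauss's law: E·2πrL = λ_enc L/ε₀.
E = 2k|λ_enc|/r = 2(8.99×10^9)(2.52×10^-6)/(0.0508) = 8.92e5 N/C.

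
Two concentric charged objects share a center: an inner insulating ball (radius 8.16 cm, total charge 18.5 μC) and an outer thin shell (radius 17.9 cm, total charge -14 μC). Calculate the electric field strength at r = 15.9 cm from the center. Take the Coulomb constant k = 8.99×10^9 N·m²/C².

|E| ≈ 6.58×10^6 N/C

Symmetry ⇒ E = E(r) r̂. Gaussian sphere of radius r = 15.9 cm (between the bodies, 8.16 cm < r < 17.9 cm).
Only the inner charge is enclosed; the outer shell contributes nothing inside itself. Q_enc = 18.5 μC = 1.85×10^-5 C.
Since E is radial and uniform over the Gaussian sphere, Φ = E·4πr² = Q_enc/ε₀.
E = k|Q_enc|/r² = (8.99×10^9)(1.85×10^-5)/(0.159)² = 6.58×10^6 N/C.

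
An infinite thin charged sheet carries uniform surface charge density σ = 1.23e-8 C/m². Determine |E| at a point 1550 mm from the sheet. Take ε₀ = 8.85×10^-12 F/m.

The symmetry is planar: E is normal to the sheet and the same magnitude on both sides. Take a pillbox straddling the sheet with end-cap area A.
Only the two end caps contribute flux: Φ = 2EA. With Q_enc = σA, Gauss's law gives E = |σ|/(2ε₀).
E = |σ|/(2ε₀) = (1.23e-8)/(2·8.85×10^-12) = 695 N/C.

|E| = 695 V/m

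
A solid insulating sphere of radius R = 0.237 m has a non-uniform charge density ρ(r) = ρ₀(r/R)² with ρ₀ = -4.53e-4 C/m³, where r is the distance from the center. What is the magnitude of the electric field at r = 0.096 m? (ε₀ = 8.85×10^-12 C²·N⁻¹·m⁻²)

Symmetry ⇒ E = E(r) r̂. Gaussian sphere of radius r = 0.096 m (r < R).
Q_enc = ∫₀^r ρ(r')·4πr'² dr' = (4πρ₀/R²) ∫₀^r r'^4 dr' = 4πρ₀ r^5/(5·R²) = -1.653×10^-7 C.
Since E is radial and uniform over the Gaussian sphere, Φ = E·4πr² = Q_enc/ε₀.
E = |Q_enc|/(4πε₀r²) = (1.653×10^-7)/(4π·8.85×10^-12·(0.096)²) = 1.61×10^5 N/C.

E ≈ 1.61e5 N/C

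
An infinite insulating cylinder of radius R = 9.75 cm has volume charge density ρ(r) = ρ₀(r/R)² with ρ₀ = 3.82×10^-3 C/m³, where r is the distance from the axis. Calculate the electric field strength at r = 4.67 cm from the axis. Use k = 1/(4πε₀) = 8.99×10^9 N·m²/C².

By cylindrical symmetry E is radial; use a coaxial Gaussian cylinder of radius 4.67 cm and length L (r < R).
Integrating ρ over the cross-section to radius r: λ_enc = (2πρ₀/R²) ∫₀^r r'^3 dr' = 2πρ₀ r^4/(4·R²) = 3.002×10^-6 C/m.
By Gauss's law (flux through the curved wall only), E·2πrL = λ_enc L/ε₀.
E = 2k|λ_enc|/r = 2(8.99×10^9)(3.002×10^-6)/(0.0467) = 1.16×10^6 N/C.

E = 1.16×10^6 N/C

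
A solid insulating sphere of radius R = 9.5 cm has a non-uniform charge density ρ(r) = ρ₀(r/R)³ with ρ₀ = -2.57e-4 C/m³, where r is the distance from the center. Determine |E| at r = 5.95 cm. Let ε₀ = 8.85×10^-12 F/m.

Take a concentric spherical Gaussian surface of radius r = 5.95 cm (r < R).
Q_enc = ∫₀^r ρ(r')·4πr'² dr' = (4πρ₀/R³) ∫₀^r r'^5 dr' = 4πρ₀ r^6/(6·R³) = -2.786×10^-8 C.
Applying ∮E·dA = Q_enc/ε₀ with Φ = E(4πr²):
E = |Q_enc|/(4πε₀r²) = (2.786e-8)/(4π·8.85×10^-12·(0.0595)²) = 7.08×10^4 N/C.

E ≈ 7.08e4 V/m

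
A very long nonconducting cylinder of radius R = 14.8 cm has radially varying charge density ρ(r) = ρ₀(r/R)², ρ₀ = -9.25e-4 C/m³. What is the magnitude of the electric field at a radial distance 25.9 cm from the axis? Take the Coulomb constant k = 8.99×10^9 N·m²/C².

Take a coaxial cylindrical Gaussian surface of radius r = 25.9 cm and length L (r > R, full charge per length enclosed).
λ_enc = 2π ∫₀^R ρ₀(r'/R)^2 r' dr' = 2πρ₀R²/4 = -3.183×10^-5 C/m.
Gauss's law: E·2πrL = λ_enc L/ε₀.
E = 2k|λ_enc|/r = 2(8.99×10^9)(3.183e-5)/(0.259) = 2.21×10^6 N/C.

E = 2.21×10^6 N/C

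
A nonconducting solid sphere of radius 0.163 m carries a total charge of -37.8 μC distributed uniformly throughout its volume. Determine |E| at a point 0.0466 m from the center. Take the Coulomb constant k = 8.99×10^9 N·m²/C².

E ≈ 3.66×10^6 N/C

Take a concentric spherical Gaussian surface of radius r = 0.0466 m (r < R).
For a uniform sphere the enclosed fraction is (r/R)³, so Q_enc = (-37.8 μC)(0.0466/0.163)³ = -8.833e-7 C.
Since E is radial and uniform over the Gaussian sphere, Φ = E·4πr² = Q_enc/ε₀.
E = k|Q_enc|/r² = (8.99×10^9)(8.833×10^-7)/(0.0466)² = 3.66e6 N/C.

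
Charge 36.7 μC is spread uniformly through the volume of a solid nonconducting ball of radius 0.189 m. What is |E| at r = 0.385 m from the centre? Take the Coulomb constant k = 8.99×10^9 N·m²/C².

|E| = 2.23×10^6 N/C

Use a concentric Gaussian sphere at r = 0.385 m (r > R, so the entire charge is enclosed).
Q_enc = 36.7 μC = 3.67e-5 C.
Gauss's law: E·4πr² = Q_enc/ε₀.
E = k|Q_enc|/r² = (8.99×10^9)(3.67×10^-5)/(0.385)² = 2.23×10^6 N/C.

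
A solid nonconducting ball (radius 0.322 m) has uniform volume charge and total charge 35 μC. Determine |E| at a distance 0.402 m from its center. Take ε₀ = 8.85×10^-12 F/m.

|E| = 1.95e6 N/C

Use a concentric Gaussian sphere at r = 0.402 m (r > R, so the entire charge is enclosed).
Q_enc = 35 μC = 3.50×10^-5 C.
By Gauss's law, ∮E·dA = E·4πr² = Q_enc/ε₀.
E = |Q_enc|/(4πε₀r²) = (3.50e-5)/(4π·8.85×10^-12·(0.402)²) = 1.95e6 N/C.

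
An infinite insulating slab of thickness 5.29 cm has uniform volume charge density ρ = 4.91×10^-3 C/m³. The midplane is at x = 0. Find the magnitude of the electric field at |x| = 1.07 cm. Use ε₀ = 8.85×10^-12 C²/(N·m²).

E ≈ 5.94×10^6 V/m

By symmetry E is perpendicular to the slab. A Gaussian pillbox from −1.07 cm to +1.07 cm (face area A) lies entirely within the slab.
Q_enc = ρ·(2x)·A and flux = 2EA, so 2EA = 2ρxA/ε₀ ⇒ E = |ρ|x/ε₀.
E = (4.91×10^-3)(0.0107)/(8.85×10^-12) = 5.94×10^6 N/C.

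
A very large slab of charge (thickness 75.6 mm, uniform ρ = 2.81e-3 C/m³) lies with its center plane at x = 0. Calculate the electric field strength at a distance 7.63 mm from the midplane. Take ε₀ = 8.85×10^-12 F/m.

By symmetry E is perpendicular to the slab. A Gaussian pillbox from −7.63 mm to +7.63 mm (face area A) lies entirely within the slab.
Q_enc = ρ·(2x)·A and flux = 2EA, so 2EA = 2ρxA/ε₀ ⇒ E = |ρ|x/ε₀.
E = (2.81×10^-3)(0.00763)/(8.85×10^-12) = 2.42e6 N/C.

E ≈ 2.42e6 N/C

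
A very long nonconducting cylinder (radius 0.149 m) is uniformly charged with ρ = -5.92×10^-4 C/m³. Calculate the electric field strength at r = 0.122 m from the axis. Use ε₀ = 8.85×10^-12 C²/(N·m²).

Take a coaxial cylindrical Gaussian surface of radius r = 0.122 m and length L (r < R).
Charge inside radius r per length L is ρ·πr²·L, so λ_enc = ρπr² = -2.768×10^-5 C/m.
Since E is radial and uniform over the curved surface, Φ = E·2πrL = Q_enc/ε₀ = λ_enc L/ε₀.
E = |λ_enc|/(2πε₀r) = (2.768×10^-5)/(2π·8.85×10^-12·0.122) = 4.08×10^6 N/C.

|E| = 4.08e6 V/m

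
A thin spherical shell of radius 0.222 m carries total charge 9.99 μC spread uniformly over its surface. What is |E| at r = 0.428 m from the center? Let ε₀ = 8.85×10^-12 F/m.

|E| ≈ 4.90×10^5 V/m

Take a concentric spherical Gaussian surface of radius r = 0.428 m (r > 0.222 m).
The entire shell is enclosed: Q_enc = 9.99×10^-6 C.
By Gauss's law, ∮E·dA = E·4πr² = Q_enc/ε₀.
E = |Q_enc|/(4πε₀r²) = (9.99e-6)/(4π·8.85×10^-12·(0.428)²) = 4.90×10^5 N/C.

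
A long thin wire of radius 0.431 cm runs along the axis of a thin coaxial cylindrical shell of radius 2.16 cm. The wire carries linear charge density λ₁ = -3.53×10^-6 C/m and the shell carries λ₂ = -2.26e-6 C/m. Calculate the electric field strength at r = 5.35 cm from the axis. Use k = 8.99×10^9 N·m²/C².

Coaxial Gaussian cylinder, radius r = 5.35 cm, length L (r > 2.16 cm, enclosing both).
λ_enc = λ₁ + λ₂ = (-3.53×10^-6) + (-2.26e-6) = -5.79e-6 C/m.
Since E is radial and uniform over the curved surface, Φ = E·2πrL = Q_enc/ε₀ = λ_enc L/ε₀.
E = 2k|λ_enc|/r = 2(8.99×10^9)(5.79×10^-6)/(0.0535) = 1.95×10^6 N/C.

E = 1.95e6 N/C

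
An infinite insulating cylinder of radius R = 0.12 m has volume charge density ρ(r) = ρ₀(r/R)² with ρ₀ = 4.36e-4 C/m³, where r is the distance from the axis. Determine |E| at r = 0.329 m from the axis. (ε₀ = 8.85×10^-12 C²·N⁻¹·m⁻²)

Take a coaxial cylindrical Gaussian surface of radius r = 0.329 m and length L (r > R, full charge per length enclosed).
λ_enc = 2π ∫₀^R ρ₀(r'/R)^2 r' dr' = 2πρ₀R²/4 = 9.862e-6 C/m.
Since E is radial and uniform over the curved surface, Φ = E·2πrL = Q_enc/ε₀ = λ_enc L/ε₀.
E = |λ_enc|/(2πε₀r) = (9.862×10^-6)/(2π·8.85×10^-12·0.329) = 5.39e5 N/C.

|E| ≈ 5.39e5 N/C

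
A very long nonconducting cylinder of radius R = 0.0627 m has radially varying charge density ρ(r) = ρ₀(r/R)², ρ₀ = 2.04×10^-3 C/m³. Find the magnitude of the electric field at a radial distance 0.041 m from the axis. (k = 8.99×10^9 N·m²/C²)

Take a coaxial cylindrical Gaussian surface of radius r = 0.041 m and length L (r < R).
λ_enc = ∫₀^r ρ(r')·2πr' dr' = (2πρ₀/R²)·r^4/4 = 2.303×10^-6 C/m.
By Gauss's law (flux through the curved wall only), E·2πrL = λ_enc L/ε₀.
E = 2k|λ_enc|/r = 2(8.99×10^9)(2.303e-6)/(0.041) = 1.01×10^6 N/C.

1.01×10^6 N/C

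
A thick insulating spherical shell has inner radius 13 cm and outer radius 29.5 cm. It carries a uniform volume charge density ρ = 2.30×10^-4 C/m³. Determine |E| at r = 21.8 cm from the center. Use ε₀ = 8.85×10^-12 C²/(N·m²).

Take a concentric spherical Gaussian surface of radius r = 21.8 cm (within the shell material, 13 cm < r < 29.5 cm).
Only the shell between 13 cm and r is enclosed: Q_enc = ρ·(4π/3)(r³ − a³) = (2.30×10^-4)·(4π/3)·((0.218)³ − (0.13)³) = 7.865×10^-6 C.
By Gauss's law, ∮E·dA = E·4πr² = Q_enc/ε₀.
E = |Q_enc|/(4πε₀r²) = (7.865e-6)/(4π·8.85×10^-12·(0.218)²) = 1.49e6 N/C.

|E| = 1.49×10^6 V/m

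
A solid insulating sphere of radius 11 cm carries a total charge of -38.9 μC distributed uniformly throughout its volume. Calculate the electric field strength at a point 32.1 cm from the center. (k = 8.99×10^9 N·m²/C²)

By spherical symmetry E is radial; choose a Gaussian sphere of radius r = 32.1 cm (r > R, so the entire charge is enclosed).
Q_enc = -38.9 μC = -3.89e-5 C.
By Gauss's law, ∮E·dA = E·4πr² = Q_enc/ε₀.
E = k|Q_enc|/r² = (8.99×10^9)(3.89×10^-5)/(0.321)² = 3.39×10^6 N/C.

|E| ≈ 3.39×10^6 V/m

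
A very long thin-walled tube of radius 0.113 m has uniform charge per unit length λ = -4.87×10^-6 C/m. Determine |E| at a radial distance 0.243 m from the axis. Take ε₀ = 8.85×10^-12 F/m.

Coaxial Gaussian cylinder, radius r = 0.243 m, length L (r > 0.113 m).
The full line charge is enclosed: λ_enc = -4.87×10^-6 C/m.
Since E is radial and uniform over the curved surface, Φ = E·2πrL = Q_enc/ε₀ = λ_enc L/ε₀.
E = |λ_enc|/(2πε₀r) = (4.87×10^-6)/(2π·8.85×10^-12·0.243) = 3.60e5 N/C.

E ≈ 3.60×10^5 N/C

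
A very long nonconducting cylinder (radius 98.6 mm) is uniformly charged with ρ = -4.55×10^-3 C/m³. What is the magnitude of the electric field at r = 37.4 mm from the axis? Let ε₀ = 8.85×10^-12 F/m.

Take a coaxial cylindrical Gaussian surface of radius r = 37.4 mm and length L (r < R).
Enclosed charge per unit length: λ_enc = ρ·πr² = (-4.55×10^-3)π(0.0374)² = -1.999e-5 C/m.
Since E is radial and uniform over the curved surface, Φ = E·2πrL = Q_enc/ε₀ = λ_enc L/ε₀.
E = |λ_enc|/(2πε₀r) = (1.999×10^-5)/(2π·8.85×10^-12·0.0374) = 9.61e6 N/C.

|E| = 9.61×10^6 V/m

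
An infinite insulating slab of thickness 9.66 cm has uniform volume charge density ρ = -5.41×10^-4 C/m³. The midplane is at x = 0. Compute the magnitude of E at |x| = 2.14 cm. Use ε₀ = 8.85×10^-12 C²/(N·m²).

By symmetry E is perpendicular to the slab. A Gaussian pillbox from −2.14 cm to +2.14 cm (face area A) lies entirely within the slab.
Q_enc = ρ·(2x)·A and flux = 2EA, so 2EA = 2ρxA/ε₀ ⇒ E = |ρ|x/ε₀.
E = (5.41×10^-4)(0.0214)/(8.85×10^-12) = 1.31e6 N/C.

1.31×10^6 N/C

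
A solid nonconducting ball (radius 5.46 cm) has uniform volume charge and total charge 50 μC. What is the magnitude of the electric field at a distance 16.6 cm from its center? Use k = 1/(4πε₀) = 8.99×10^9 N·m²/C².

By spherical symmetry E is radial; choose a Gaussian sphere of radius r = 16.6 cm (r > R, so the entire charge is enclosed).
Q_enc = 50 μC = 5.00e-5 C.
Applying ∮E·dA = Q_enc/ε₀ with Φ = E(4πr²):
E = k|Q_enc|/r² = (8.99×10^9)(5.00e-5)/(0.166)² = 1.63×10^7 N/C.

|E| = 1.63×10^7 V/m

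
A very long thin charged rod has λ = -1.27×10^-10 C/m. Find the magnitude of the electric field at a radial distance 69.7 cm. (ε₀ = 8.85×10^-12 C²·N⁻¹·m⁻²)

E ≈ 3.28 N/C

Take a coaxial cylindrical Gaussian surface of radius r = 69.7 cm and length L.
Q_enc = λL, so λ_enc = -1.27×10^-10 C/m.
Gauss's law: E·2πrL = λ_enc L/ε₀.
E = |λ_enc|/(2πε₀r) = (1.27×10^-10)/(2π·8.85×10^-12·0.697) = 3.28 N/C.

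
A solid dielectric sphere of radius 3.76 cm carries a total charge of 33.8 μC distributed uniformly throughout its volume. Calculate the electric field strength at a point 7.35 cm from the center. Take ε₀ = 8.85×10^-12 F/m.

E = 5.63e7 N/C

Use a concentric Gaussian sphere at r = 7.35 cm (r > R, so the entire charge is enclosed).
Q_enc = 33.8 μC = 3.38×10^-5 C.
Applying ∮E·dA = Q_enc/ε₀ with Φ = E(4πr²):
E = |Q_enc|/(4πε₀r²) = (3.38×10^-5)/(4π·8.85×10^-12·(0.0735)²) = 5.63×10^7 N/C.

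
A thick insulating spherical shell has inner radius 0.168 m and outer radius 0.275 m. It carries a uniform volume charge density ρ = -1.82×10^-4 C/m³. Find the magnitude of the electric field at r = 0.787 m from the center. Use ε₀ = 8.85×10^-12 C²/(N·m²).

|E| = 1.78e5 N/C

Symmetry ⇒ E = E(r) r̂. Gaussian sphere of radius r = 0.787 m (r > 0.275 m, enclosing the whole shell).
Q_enc = ρ·(4π/3)(b³ − a³) = (-1.82e-4)·(4π/3)·((0.275)³ − (0.168)³) = -1.224×10^-5 C.
Since E is radial and uniform over the Gaussian sphere, Φ = E·4πr² = Q_enc/ε₀.
E = |Q_enc|/(4πε₀r²) = (1.224e-5)/(4π·8.85×10^-12·(0.787)²) = 1.78×10^5 N/C.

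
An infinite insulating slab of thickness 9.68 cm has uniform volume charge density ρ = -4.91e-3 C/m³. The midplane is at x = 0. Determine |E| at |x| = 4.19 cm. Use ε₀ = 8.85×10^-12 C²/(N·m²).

By symmetry E is perpendicular to the slab. A Gaussian pillbox from −4.19 cm to +4.19 cm (face area A) lies entirely within the slab.
Q_enc = ρ·(2x)·A and flux = 2EA, so 2EA = 2ρxA/ε₀ ⇒ E = |ρ|x/ε₀.
E = (4.91×10^-3)(0.0419)/(8.85×10^-12) = 2.32×10^7 N/C.

2.32×10^7 N/C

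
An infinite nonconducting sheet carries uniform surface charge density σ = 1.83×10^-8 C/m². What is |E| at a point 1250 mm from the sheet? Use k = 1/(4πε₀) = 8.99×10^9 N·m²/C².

Choose a cylindrical pillbox piercing the sheet, end faces (area A) parallel to it.
Only the two end caps contribute flux: Φ = 2EA. With Q_enc = σA, Gauss's law gives E = |σ|/(2ε₀).
E = 2πk|σ| = 2π(8.99×10^9)(1.83×10^-8) = 1.03e3 N/C.

|E| = 1.03×10^3 V/m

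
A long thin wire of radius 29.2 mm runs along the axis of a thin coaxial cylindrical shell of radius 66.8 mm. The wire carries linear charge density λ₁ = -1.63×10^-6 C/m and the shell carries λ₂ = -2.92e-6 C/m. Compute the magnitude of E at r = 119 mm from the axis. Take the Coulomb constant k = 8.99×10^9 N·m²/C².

|E| = 6.87×10^5 N/C

Take a coaxial cylindrical Gaussian surface of radius r = 119 mm and length L (r > 66.8 mm, enclosing both).
λ_enc = λ₁ + λ₂ = (-1.63×10^-6) + (-2.92×10^-6) = -4.55e-6 C/m.
Gauss's law: E·2πrL = λ_enc L/ε₀.
E = 2k|λ_enc|/r = 2(8.99×10^9)(4.55×10^-6)/(0.119) = 6.87×10^5 N/C.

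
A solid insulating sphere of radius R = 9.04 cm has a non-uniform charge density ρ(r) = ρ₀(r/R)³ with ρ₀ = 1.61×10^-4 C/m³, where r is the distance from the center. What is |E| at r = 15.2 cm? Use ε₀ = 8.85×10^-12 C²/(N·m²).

|E| = 9.70e4 N/C

Take a concentric spherical Gaussian surface of radius r = 15.2 cm (r > R, all charge enclosed).
Q_enc = 4π ∫₀^R ρ₀(r'/R)^3 r'² dr' = 4πρ₀R³/6 = 2.491×10^-7 C.
By Gauss's law, ∮E·dA = E·4πr² = Q_enc/ε₀.
E = |Q_enc|/(4πε₀r²) = (2.491×10^-7)/(4π·8.85×10^-12·(0.152)²) = 9.70×10^4 N/C.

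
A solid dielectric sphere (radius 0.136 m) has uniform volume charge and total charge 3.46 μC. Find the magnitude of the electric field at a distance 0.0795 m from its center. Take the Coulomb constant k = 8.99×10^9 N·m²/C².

Use a concentric Gaussian sphere at r = 0.0795 m (r < R).
Only the charge within r is enclosed: Q_enc = Q·(r/R)³ = (3.46 μC)·(0.0795 m/0.136 m)³ = 6.911×10^-7 C.
Gauss's law: E·4πr² = Q_enc/ε₀.
E = k|Q_enc|/r² = (8.99×10^9)(6.911×10^-7)/(0.0795)² = 9.83e5 N/C.

E = 9.83e5 V/m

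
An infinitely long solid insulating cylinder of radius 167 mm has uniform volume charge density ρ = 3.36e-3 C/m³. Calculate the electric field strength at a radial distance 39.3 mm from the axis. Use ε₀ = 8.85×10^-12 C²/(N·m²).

E ≈ 7.46e6 N/C

Take a coaxial cylindrical Gaussian surface of radius r = 39.3 mm and length L (r < R).
Charge inside radius r per length L is ρ·πr²·L, so λ_enc = ρπr² = 1.63×10^-5 C/m.
Since E is radial and uniform over the curved surface, Φ = E·2πrL = Q_enc/ε₀ = λ_enc L/ε₀.
E = |λ_enc|/(2πε₀r) = (1.63e-5)/(2π·8.85×10^-12·0.0393) = 7.46×10^6 N/C.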